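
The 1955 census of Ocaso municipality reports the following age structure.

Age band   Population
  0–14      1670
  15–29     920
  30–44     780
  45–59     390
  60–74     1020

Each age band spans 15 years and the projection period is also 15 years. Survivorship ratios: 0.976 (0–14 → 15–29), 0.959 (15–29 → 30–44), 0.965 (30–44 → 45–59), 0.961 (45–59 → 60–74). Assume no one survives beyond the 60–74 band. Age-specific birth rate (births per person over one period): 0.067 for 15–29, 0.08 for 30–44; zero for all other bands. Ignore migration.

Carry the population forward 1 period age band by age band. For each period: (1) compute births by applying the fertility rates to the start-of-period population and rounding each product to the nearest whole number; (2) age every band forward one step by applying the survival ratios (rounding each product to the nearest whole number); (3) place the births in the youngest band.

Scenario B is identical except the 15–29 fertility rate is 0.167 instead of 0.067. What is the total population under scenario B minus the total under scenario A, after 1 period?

92

Let band 1 be 0–14 through band 5 = 60–74.
After projecting period 1:
Births: 920 × 0.067 = 62, 780 × 0.08 = 62 → total 124
Band 2: 1670 × 0.976 = 1630
Band 3: 920 × 0.959 = 882
Band 4: 780 × 0.965 = 753
Band 5: 390 × 0.961 = 375
Giving 124 / 1630 / 882 / 753 / 375.
Scenario A total after 1 period: 3764
Scenario B projection —
After projecting period 1:
Births: 920 × 0.167 = 154, 780 × 0.08 = 62 → total 216
Band 2: 1670 × 0.976 = 1630
Band 3: 920 × 0.959 = 882
Band 4: 780 × 0.965 = 753
Band 5: 390 × 0.961 = 375
Giving 216 / 1630 / 882 / 753 / 375.
Scenario B total after 1 period: 3856
Difference B − A = 3856 − 3764 = 92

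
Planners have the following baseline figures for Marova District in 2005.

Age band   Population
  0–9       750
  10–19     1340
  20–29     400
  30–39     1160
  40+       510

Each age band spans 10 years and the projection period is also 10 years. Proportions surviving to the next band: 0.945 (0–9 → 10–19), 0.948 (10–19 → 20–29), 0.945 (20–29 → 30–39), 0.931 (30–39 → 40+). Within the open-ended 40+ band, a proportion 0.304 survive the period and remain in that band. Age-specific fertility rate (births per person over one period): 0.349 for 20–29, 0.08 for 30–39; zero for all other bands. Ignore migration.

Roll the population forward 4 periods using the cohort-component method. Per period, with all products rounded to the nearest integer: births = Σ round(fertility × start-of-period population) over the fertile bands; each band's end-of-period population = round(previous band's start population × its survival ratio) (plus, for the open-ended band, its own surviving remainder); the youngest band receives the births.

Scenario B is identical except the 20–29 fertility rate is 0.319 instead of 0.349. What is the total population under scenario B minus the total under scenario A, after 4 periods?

-75

(Groups numbered youngest = 1 to oldest = 5.)
After projecting period 1:
Births: 400 × 0.349 = 140, 1160 × 0.08 = 93 — total 233
Group 2: 750 × 0.945 = 709
Group 3: 1340 × 0.948 = 1270
Group 4: 400 × 0.945 = 378
Group 5: 1160 × 0.931 + 510 × 0.304 = 1080 + 155 = 1235
Population now: 0–9=233, 10–19=709, 20–29=1270, 30–39=378, 40+=1235
After projecting period 2:
Births: 1270 × 0.349 = 443, 378 × 0.08 = 30 — total 473
Group 2: 233 × 0.945 = 220
Group 3: 709 × 0.948 = 672
Group 4: 1270 × 0.945 = 1200
Group 5: 378 × 0.931 + 1235 × 0.304 = 352 + 375 = 727
Population now: 0–9=473, 10–19=220, 20–29=672, 30–39=1200, 40+=727
After projecting period 3:
Births: 672 × 0.349 = 235, 1200 × 0.08 = 96 — total 331
Group 2: 473 × 0.945 = 447
Group 3: 220 × 0.948 = 209
Group 4: 672 × 0.945 = 635
Group 5: 1200 × 0.931 + 727 × 0.304 = 1117 + 221 = 1338
Population now: 0–9=331, 10–19=447, 20–29=209, 30–39=635, 40+=1338
After projecting period 4:
Births: 209 × 0.349 = 73, 635 × 0.08 = 51 — total 124
Group 2: 331 × 0.945 = 313
Group 3: 447 × 0.948 = 424
Group 4: 209 × 0.945 = 198
Group 5: 635 × 0.931 + 1338 × 0.304 = 591 + 407 = 998
Population now: 0–9=124, 10–19=313, 20–29=424, 30–39=198, 40+=998
Scenario A total after 4 periods: 2057
Scenario B projection —
After projecting period 1:
Births: 400 × 0.319 = 128, 1160 × 0.08 = 93 — total 221
Group 2: 750 × 0.945 = 709
Group 3: 1340 × 0.948 = 1270
Group 4: 400 × 0.945 = 378
Group 5: 1160 × 0.931 + 510 × 0.304 = 1080 + 155 = 1235
Population now: 0–9=221, 10–19=709, 20–29=1270, 30–39=378, 40+=1235
After projecting period 2:
Births: 1270 × 0.319 = 405, 378 × 0.08 = 30 — total 435
Group 2: 221 × 0.945 = 209
Group 3: 709 × 0.948 = 672
Group 4: 1270 × 0.945 = 1200
Group 5: 378 × 0.931 + 1235 × 0.304 = 352 + 375 = 727
Population now: 0–9=435, 10–19=209, 20–29=672, 30–39=1200, 40+=727
After projecting period 3:
Births: 672 × 0.319 = 214, 1200 × 0.08 = 96 — total 310
Group 2: 435 × 0.945 = 411
Group 3: 209 × 0.948 = 198
Group 4: 672 × 0.945 = 635
Group 5: 1200 × 0.931 + 727 × 0.304 = 1117 + 221 = 1338
Population now: 0–9=310, 10–19=411, 20–29=198, 30–39=635, 40+=1338
After projecting period 4:
Births: 198 × 0.319 = 63, 635 × 0.08 = 51 — total 114
Group 2: 310 × 0.945 = 293
Group 3: 411 × 0.948 = 390
Group 4: 198 × 0.945 = 187
Group 5: 635 × 0.931 + 1338 × 0.304 = 591 + 407 = 998
Population now: 0–9=114, 10–19=293, 20–29=390, 30–39=187, 40+=998
Scenario B total after 4 periods: 1982
Difference B − A = 1982 − 2057 = -75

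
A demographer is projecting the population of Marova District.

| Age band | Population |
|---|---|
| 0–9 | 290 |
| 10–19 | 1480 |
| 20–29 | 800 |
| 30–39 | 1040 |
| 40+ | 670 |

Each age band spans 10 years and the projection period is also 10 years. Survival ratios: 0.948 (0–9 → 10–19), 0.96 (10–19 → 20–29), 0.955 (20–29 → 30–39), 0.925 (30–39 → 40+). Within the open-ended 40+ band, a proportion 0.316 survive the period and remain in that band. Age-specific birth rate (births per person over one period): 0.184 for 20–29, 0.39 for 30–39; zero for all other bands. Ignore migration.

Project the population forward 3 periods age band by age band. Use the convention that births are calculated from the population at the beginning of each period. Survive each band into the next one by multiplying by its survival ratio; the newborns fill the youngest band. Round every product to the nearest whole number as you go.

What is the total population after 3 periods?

Period 1.
Births: 800 × 0.184 = 147 ; 1040 × 0.39 = 406 → total 553
10–19: 290 × 0.948 = 275
20–29: 1480 × 0.96 = 1421
30–39: 800 × 0.955 = 764
40+: 1040 × 0.925 + 670 × 0.316 = 962 + 212 = 1174
→ [553, 275, 1421, 764, 1174]
Period 2.
Births: 1421 × 0.184 = 261 ; 764 × 0.39 = 298 → total 559
10–19: 553 × 0.948 = 524
20–29: 275 × 0.96 = 264
30–39: 1421 × 0.955 = 1357
40+: 764 × 0.925 + 1174 × 0.316 = 707 + 371 = 1078
→ [559, 524, 264, 1357, 1078]
Period 3.
Births: 264 × 0.184 = 49 ; 1357 × 0.39 = 529 → total 578
10–19: 559 × 0.948 = 530
20–29: 524 × 0.96 = 503
30–39: 264 × 0.955 = 252
40+: 1357 × 0.925 + 1078 × 0.316 = 1255 + 341 = 1596
→ [578, 530, 503, 252, 1596]
Total after period 3: 578 + 530 + 503 + 252 + 1596 = 3459

3459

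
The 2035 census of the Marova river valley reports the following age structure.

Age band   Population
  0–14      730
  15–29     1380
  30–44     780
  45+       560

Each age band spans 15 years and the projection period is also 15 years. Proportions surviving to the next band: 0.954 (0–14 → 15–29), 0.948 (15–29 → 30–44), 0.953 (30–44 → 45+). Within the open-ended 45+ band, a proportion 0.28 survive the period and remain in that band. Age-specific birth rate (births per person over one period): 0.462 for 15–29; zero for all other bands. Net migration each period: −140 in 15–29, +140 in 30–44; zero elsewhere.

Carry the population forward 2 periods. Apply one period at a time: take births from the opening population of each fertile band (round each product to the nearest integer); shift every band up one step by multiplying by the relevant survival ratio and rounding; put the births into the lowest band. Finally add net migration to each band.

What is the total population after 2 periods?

— Period 1 —
Births: 1380 × 0.462 = 638
15–29: 730 × 0.954 = 696
30–44: 1380 × 0.948 = 1308
45+: 780 × 0.953 + 560 × 0.28 = 743 + 157 = 900
Net migration: 15–29 − 140 → 556; 30–44 + 140 → 1448
Population now: 0–14=638, 15–29=556, 30–44=1448, 45+=900
— Period 2 —
Births: 556 × 0.462 = 257
15–29: 638 × 0.954 = 609
30–44: 556 × 0.948 = 527
45+: 1448 × 0.953 + 900 × 0.28 = 1380 + 252 = 1632
Net migration: 15–29 − 140 → 469; 30–44 + 140 → 667
Population now: 0–14=257, 15–29=469, 30–44=667, 45+=1632
Total after period 2: 257 + 469 + 667 + 1632 = 3025

3025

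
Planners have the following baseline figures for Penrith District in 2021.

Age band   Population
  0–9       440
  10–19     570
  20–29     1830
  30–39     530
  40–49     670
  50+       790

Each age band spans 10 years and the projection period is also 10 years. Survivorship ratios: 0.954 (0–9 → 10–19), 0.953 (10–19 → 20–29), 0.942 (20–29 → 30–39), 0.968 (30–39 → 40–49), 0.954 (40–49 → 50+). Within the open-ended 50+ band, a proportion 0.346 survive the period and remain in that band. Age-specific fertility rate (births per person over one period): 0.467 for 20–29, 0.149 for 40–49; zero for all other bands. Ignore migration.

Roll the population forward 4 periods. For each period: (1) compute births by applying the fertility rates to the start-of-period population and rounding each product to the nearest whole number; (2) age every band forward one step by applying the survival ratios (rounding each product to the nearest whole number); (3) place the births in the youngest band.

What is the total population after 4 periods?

(Bands numbered youngest = 1 to oldest = 6.)
Period 1.
Births: 1830 × 0.467 = 855 ; 670 × 0.149 = 100 ⇒ total 955
Band 2: 440 × 0.954 = 420
Band 3: 570 × 0.953 = 543
Band 4: 1830 × 0.942 = 1724
Band 5: 530 × 0.968 = 513
Band 6: 670 × 0.954 + 790 × 0.346 = 639 + 273 = 912
→ [955, 420, 543, 1724, 513, 912]
Period 2.
Births: 543 × 0.467 = 254 ; 513 × 0.149 = 76 ⇒ total 330
Band 2: 955 × 0.954 = 911
Band 3: 420 × 0.953 = 400
Band 4: 543 × 0.942 = 512
Band 5: 1724 × 0.968 = 1669
Band 6: 513 × 0.954 + 912 × 0.346 = 489 + 316 = 805
→ [330, 911, 400, 512, 1669, 805]
Period 3.
Births: 400 × 0.467 = 187 ; 1669 × 0.149 = 249 ⇒ total 436
Band 2: 330 × 0.954 = 315
Band 3: 911 × 0.953 = 868
Band 4: 400 × 0.942 = 377
Band 5: 512 × 0.968 = 496
Band 6: 1669 × 0.954 + 805 × 0.346 = 1592 + 279 = 1871
→ [436, 315, 868, 377, 496, 1871]
Period 4.
Births: 868 × 0.467 = 405 ; 496 × 0.149 = 74 ⇒ total 479
Band 2: 436 × 0.954 = 416
Band 3: 315 × 0.953 = 300
Band 4: 868 × 0.942 = 818
Band 5: 377 × 0.968 = 365
Band 6: 496 × 0.954 + 1871 × 0.346 = 473 + 647 = 1120
→ [479, 416, 300, 818, 365, 1120]
Total after period 4: 479 + 416 + 300 + 818 + 365 + 1120 = 3498

3498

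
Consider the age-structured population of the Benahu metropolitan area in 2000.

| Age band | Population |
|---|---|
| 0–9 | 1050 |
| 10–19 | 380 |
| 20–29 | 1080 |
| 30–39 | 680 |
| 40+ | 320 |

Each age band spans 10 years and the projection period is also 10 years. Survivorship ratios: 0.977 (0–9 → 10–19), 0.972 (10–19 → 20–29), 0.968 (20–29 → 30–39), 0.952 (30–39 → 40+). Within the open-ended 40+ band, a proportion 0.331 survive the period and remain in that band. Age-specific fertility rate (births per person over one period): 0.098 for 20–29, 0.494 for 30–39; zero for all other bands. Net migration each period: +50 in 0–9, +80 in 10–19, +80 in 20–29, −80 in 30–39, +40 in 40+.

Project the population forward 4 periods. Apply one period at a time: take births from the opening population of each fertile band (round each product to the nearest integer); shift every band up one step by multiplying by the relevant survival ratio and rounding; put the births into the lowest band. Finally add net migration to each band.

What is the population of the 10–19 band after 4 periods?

410

(Bands numbered youngest = 1 to oldest = 5.)
Period 1:
Births: 1080 × 0.098 = 106  |  680 × 0.494 = 336 — total 442
Band 2: 1050 × 0.977 = 1026
Band 3: 380 × 0.972 = 369
Band 4: 1080 × 0.968 = 1045
Band 5: 680 × 0.952 + 320 × 0.331 = 647 + 106 = 753
Net migration: Band 1 + 50 → 492; Band 2 + 80 → 1106; Band 3 + 80 → 449; Band 4 − 80 → 965; Band 5 + 40 → 793
End of period: [492, 1106, 449, 965, 793]
Period 2:
Births: 449 × 0.098 = 44  |  965 × 0.494 = 477 — total 521
Band 2: 492 × 0.977 = 481
Band 3: 1106 × 0.972 = 1075
Band 4: 449 × 0.968 = 435
Band 5: 965 × 0.952 + 793 × 0.331 = 919 + 262 = 1181
Net migration: Band 1 + 50 → 571; Band 2 + 80 → 561; Band 3 + 80 → 1155; Band 4 − 80 → 355; Band 5 + 40 → 1221
End of period: [571, 561, 1155, 355, 1221]
Period 3:
Births: 1155 × 0.098 = 113  |  355 × 0.494 = 175 — total 288
Band 2: 571 × 0.977 = 558
Band 3: 561 × 0.972 = 545
Band 4: 1155 × 0.968 = 1118
Band 5: 355 × 0.952 + 1221 × 0.331 = 338 + 404 = 742
Net migration: Band 1 + 50 → 338; Band 2 + 80 → 638; Band 3 + 80 → 625; Band 4 − 80 → 1038; Band 5 + 40 → 782
End of period: [338, 638, 625, 1038, 782]
Period 4:
Births: 625 × 0.098 = 61  |  1038 × 0.494 = 513 — total 574
Band 2: 338 × 0.977 = 330
Band 3: 638 × 0.972 = 620
Band 4: 625 × 0.968 = 605
Band 5: 1038 × 0.952 + 782 × 0.331 = 988 + 259 = 1247
Net migration: Band 1 + 50 → 624; Band 2 + 80 → 410; Band 3 + 80 → 700; Band 4 − 80 → 525; Band 5 + 40 → 1287
End of period: [624, 410, 700, 525, 1287]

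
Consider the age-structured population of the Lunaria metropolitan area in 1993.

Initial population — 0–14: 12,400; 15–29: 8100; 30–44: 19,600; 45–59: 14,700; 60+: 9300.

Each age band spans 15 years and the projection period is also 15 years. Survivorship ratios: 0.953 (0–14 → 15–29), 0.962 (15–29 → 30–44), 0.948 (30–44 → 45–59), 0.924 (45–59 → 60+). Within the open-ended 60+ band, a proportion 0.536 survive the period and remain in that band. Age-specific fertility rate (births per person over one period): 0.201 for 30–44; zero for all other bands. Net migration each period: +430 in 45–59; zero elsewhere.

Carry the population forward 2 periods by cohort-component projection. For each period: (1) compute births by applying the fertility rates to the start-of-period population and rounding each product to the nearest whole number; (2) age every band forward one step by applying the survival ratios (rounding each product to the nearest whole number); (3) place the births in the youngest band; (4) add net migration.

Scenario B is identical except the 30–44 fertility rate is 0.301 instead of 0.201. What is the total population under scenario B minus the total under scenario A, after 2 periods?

2647

Period 1:
Births: 19600 × 0.201 = 3940
15–29: 12400 × 0.953 = 11817
30–44: 8100 × 0.962 = 7792
45–59: 19600 × 0.948 = 18581
60+: 14700 × 0.924 + 9300 × 0.536 = 13583 + 4985 = 18568
Net migration: 45–59 + 430 → 19011
→ [3940, 11817, 7792, 19011, 18568]
Period 2:
Births: 7792 × 0.201 = 1566
15–29: 3940 × 0.953 = 3755
30–44: 11817 × 0.962 = 11368
45–59: 7792 × 0.948 = 7387
60+: 19011 × 0.924 + 18568 × 0.536 = 17566 + 9952 = 27518
Net migration: 45–59 + 430 → 7817
→ [1566, 3755, 11368, 7817, 27518]
Scenario A total after 2 periods: 52024
Scenario B projection —
Period 1:
Births: 19600 × 0.301 = 5900
15–29: 12400 × 0.953 = 11817
30–44: 8100 × 0.962 = 7792
45–59: 19600 × 0.948 = 18581
60+: 14700 × 0.924 + 9300 × 0.536 = 13583 + 4985 = 18568
Net migration: 45–59 + 430 → 19011
→ [5900, 11817, 7792, 19011, 18568]
Period 2:
Births: 7792 × 0.301 = 2345
15–29: 5900 × 0.953 = 5623
30–44: 11817 × 0.962 = 11368
45–59: 7792 × 0.948 = 7387
60+: 19011 × 0.924 + 18568 × 0.536 = 17566 + 9952 = 27518
Net migration: 45–59 + 430 → 7817
→ [2345, 5623, 11368, 7817, 27518]
Scenario B total after 2 periods: 54671
Difference B − A = 54671 − 52024 = 2647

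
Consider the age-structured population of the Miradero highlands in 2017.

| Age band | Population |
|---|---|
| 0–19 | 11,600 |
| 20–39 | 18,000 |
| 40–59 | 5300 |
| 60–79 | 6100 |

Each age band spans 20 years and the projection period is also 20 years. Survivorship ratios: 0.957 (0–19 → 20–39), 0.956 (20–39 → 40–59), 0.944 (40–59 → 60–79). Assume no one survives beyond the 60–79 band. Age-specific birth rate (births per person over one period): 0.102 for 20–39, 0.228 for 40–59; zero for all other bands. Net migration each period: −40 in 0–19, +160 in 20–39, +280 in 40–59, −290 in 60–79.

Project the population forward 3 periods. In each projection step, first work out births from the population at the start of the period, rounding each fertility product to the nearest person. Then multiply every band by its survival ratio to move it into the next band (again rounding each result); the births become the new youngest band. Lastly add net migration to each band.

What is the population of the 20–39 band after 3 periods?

5037

Numbering the bands 1..4 from youngest to oldest:
Period 1.
Births: 18000 × 0.102 = 1836  |  5300 × 0.228 = 1208 → total 3044
Band 2: 11600 × 0.957 = 11101
Band 3: 18000 × 0.956 = 17208
Band 4: 5300 × 0.944 = 5003
Net migration: Band 1 − 40 → 3004; Band 2 + 160 → 11261; Band 3 + 280 → 17488; Band 4 − 290 → 4713
→ [3004, 11261, 17488, 4713]
Period 2.
Births: 11261 × 0.102 = 1149  |  17488 × 0.228 = 3987 → total 5136
Band 2: 3004 × 0.957 = 2875
Band 3: 11261 × 0.956 = 10766
Band 4: 17488 × 0.944 = 16509
Net migration: Band 1 − 40 → 5096; Band 2 + 160 → 3035; Band 3 + 280 → 11046; Band 4 − 290 → 16219
→ [5096, 3035, 11046, 16219]
Period 3.
Births: 3035 × 0.102 = 310  |  11046 × 0.228 = 2518 → total 2828
Band 2: 5096 × 0.957 = 4877
Band 3: 3035 × 0.956 = 2901
Band 4: 11046 × 0.944 = 10427
Net migration: Band 1 − 40 → 2788; Band 2 + 160 → 5037; Band 3 + 280 → 3181; Band 4 − 290 → 10137
→ [2788, 5037, 3181, 10137]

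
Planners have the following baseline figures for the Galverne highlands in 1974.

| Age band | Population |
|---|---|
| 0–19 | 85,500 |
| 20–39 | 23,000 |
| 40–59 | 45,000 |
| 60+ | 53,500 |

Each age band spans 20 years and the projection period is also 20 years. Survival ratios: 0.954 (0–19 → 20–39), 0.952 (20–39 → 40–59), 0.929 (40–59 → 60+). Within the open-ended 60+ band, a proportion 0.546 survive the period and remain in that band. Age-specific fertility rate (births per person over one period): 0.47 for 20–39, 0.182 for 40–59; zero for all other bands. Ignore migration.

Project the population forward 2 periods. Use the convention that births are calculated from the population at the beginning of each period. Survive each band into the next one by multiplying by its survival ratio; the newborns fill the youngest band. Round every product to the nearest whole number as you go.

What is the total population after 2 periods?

197215

[period 1]
Births: 23000 * 0.47 = 10810, 45000 * 0.182 = 8190 → 19000
20–39: 85500 * 0.954 = 81567
40–59: 23000 * 0.952 = 21896
60+: 45000 * 0.929 + 53500 * 0.546 = 41805 + 29211 = 71016
Giving 19000 / 81567 / 21896 / 71016.
[period 2]
Births: 81567 * 0.47 = 38336, 21896 * 0.182 = 3985 → 42321
20–39: 19000 * 0.954 = 18126
40–59: 81567 * 0.952 = 77652
60+: 21896 * 0.929 + 71016 * 0.546 = 20341 + 38775 = 59116
Giving 42321 / 18126 / 77652 / 59116.
Total after period 2: 42321 + 18126 + 77652 + 59116 = 197215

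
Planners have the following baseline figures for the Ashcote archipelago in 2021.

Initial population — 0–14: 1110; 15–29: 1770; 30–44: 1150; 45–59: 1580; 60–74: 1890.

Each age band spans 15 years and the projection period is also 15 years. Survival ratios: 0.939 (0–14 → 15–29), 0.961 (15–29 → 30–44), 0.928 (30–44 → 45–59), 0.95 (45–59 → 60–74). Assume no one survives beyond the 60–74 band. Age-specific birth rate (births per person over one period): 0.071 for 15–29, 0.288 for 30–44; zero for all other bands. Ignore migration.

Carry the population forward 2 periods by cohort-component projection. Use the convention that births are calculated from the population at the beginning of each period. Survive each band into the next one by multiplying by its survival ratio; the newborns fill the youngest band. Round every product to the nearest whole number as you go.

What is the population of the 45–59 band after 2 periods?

1579

Period 1:
Births: 1770 × 0.071 = 126, 1150 × 0.288 = 331 → 457
15–29: 1110 × 0.939 = 1042
30–44: 1770 × 0.961 = 1701
45–59: 1150 × 0.928 = 1067
60–74: 1580 × 0.95 = 1501
Giving 457 / 1042 / 1701 / 1067 / 1501.
Period 2:
Births: 1042 × 0.071 = 74, 1701 × 0.288 = 490 → 564
15–29: 457 × 0.939 = 429
30–44: 1042 × 0.961 = 1001
45–59: 1701 × 0.928 = 1579
60–74: 1067 × 0.95 = 1014
Giving 564 / 429 / 1001 / 1579 / 1014.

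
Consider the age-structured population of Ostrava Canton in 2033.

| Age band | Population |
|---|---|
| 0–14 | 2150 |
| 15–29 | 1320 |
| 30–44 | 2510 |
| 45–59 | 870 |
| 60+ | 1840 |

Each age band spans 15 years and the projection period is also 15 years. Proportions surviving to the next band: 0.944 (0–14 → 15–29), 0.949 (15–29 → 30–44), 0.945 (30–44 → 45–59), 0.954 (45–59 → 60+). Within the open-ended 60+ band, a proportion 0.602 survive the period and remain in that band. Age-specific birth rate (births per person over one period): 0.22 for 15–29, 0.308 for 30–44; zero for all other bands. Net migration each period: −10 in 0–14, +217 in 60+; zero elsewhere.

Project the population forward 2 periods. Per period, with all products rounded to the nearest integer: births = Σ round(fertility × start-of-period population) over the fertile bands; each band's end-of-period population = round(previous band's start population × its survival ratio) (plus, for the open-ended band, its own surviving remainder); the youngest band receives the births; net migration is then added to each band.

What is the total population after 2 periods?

8704

Let band 1 be 0–14 through band 5 = 60+.
Period 1.
Births: 1320 * 0.22 = 290  |  2510 * 0.308 = 773 → 1063
Band 2: 2150 * 0.944 = 2030
Band 3: 1320 * 0.949 = 1253
Band 4: 2510 * 0.945 = 2372
Band 5: 870 * 0.954 + 1840 * 0.602 = 830 + 1108 = 1938
Net migration: Band 1 − 10 → 1053; Band 5 + 217 → 2155
Population now: 0–14=1053, 15–29=2030, 30–44=1253, 45–59=2372, 60+=2155
Period 2.
Births: 2030 * 0.22 = 447  |  1253 * 0.308 = 386 → 833
Band 2: 1053 * 0.944 = 994
Band 3: 2030 * 0.949 = 1926
Band 4: 1253 * 0.945 = 1184
Band 5: 2372 * 0.954 + 2155 * 0.602 = 2263 + 1297 = 3560
Net migration: Band 1 − 10 → 823; Band 5 + 217 → 3777
Population now: 0–14=823, 15–29=994, 30–44=1926, 45–59=1184, 60+=3777
Total after period 2: 823 + 994 + 1926 + 1184 + 3777 = 8704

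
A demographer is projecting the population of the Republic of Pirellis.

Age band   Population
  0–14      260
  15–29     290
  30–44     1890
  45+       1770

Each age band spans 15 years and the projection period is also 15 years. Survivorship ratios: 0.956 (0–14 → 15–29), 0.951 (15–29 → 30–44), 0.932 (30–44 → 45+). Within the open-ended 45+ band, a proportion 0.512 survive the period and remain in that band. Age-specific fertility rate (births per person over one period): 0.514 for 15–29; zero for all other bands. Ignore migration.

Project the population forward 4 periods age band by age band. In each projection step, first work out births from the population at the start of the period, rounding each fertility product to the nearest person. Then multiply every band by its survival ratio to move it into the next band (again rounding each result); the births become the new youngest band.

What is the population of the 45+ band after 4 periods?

(Groups numbered youngest = 1 to oldest = 4.)
Period 1:
Births: 290 × 0.514 = 149
Group 2: 260 × 0.956 = 249
Group 3: 290 × 0.951 = 276
Group 4: 1890 × 0.932 + 1770 × 0.512 = 1761 + 906 = 2667
End of period: [149, 249, 276, 2667]
Period 2:
Births: 249 × 0.514 = 128
Group 2: 149 × 0.956 = 142
Group 3: 249 × 0.951 = 237
Group 4: 276 × 0.932 + 2667 × 0.512 = 257 + 1366 = 1623
End of period: [128, 142, 237, 1623]
Period 3:
Births: 142 × 0.514 = 73
Group 2: 128 × 0.956 = 122
Group 3: 142 × 0.951 = 135
Group 4: 237 × 0.932 + 1623 × 0.512 = 221 + 831 = 1052
End of period: [73, 122, 135, 1052]
Period 4:
Births: 122 × 0.514 = 63
Group 2: 73 × 0.956 = 70
Group 3: 122 × 0.951 = 116
Group 4: 135 × 0.932 + 1052 × 0.512 = 126 + 539 = 665
End of period: [63, 70, 116, 665]

665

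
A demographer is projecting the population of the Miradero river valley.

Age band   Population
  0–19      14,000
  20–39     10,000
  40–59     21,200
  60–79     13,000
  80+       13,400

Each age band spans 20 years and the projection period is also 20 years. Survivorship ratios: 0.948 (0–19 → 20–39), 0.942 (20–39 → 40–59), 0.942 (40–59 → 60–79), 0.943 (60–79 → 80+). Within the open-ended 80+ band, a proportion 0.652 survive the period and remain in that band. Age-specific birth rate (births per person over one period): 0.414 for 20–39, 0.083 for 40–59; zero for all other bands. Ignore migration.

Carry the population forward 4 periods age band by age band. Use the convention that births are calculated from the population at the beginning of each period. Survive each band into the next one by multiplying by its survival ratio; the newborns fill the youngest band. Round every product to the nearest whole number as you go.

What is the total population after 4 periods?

Numbering the bands 1..5 from youngest to oldest:
Period 1.
Births: 10000 * 0.414 = 4140, 21200 * 0.083 = 1760 — total 5900
Band 2: 14000 * 0.948 = 13272
Band 3: 10000 * 0.942 = 9420
Band 4: 21200 * 0.942 = 19970
Band 5: 13000 * 0.943 + 13400 * 0.652 = 12259 + 8737 = 20996
Population now: 0–19=5900, 20–39=13272, 40–59=9420, 60–79=19970, 80+=20996
Period 2.
Births: 13272 * 0.414 = 5495, 9420 * 0.083 = 782 — total 6277
Band 2: 5900 * 0.948 = 5593
Band 3: 13272 * 0.942 = 12502
Band 4: 9420 * 0.942 = 8874
Band 5: 19970 * 0.943 + 20996 * 0.652 = 18832 + 13689 = 32521
Population now: 0–19=6277, 20–39=5593, 40–59=12502, 60–79=8874, 80+=32521
Period 3.
Births: 5593 * 0.414 = 2316, 12502 * 0.083 = 1038 — total 3354
Band 2: 6277 * 0.948 = 5951
Band 3: 5593 * 0.942 = 5269
Band 4: 12502 * 0.942 = 11777
Band 5: 8874 * 0.943 + 32521 * 0.652 = 8368 + 21204 = 29572
Population now: 0–19=3354, 20–39=5951, 40–59=5269, 60–79=11777, 80+=29572
Period 4.
Births: 5951 * 0.414 = 2464, 5269 * 0.083 = 437 — total 2901
Band 2: 3354 * 0.948 = 3180
Band 3: 5951 * 0.942 = 5606
Band 4: 5269 * 0.942 = 4963
Band 5: 11777 * 0.943 + 29572 * 0.652 = 11106 + 19281 = 30387
Population now: 0–19=2901, 20–39=3180, 40–59=5606, 60–79=4963, 80+=30387
Total after period 4: 2901 + 3180 + 5606 + 4963 + 30387 = 47037

47037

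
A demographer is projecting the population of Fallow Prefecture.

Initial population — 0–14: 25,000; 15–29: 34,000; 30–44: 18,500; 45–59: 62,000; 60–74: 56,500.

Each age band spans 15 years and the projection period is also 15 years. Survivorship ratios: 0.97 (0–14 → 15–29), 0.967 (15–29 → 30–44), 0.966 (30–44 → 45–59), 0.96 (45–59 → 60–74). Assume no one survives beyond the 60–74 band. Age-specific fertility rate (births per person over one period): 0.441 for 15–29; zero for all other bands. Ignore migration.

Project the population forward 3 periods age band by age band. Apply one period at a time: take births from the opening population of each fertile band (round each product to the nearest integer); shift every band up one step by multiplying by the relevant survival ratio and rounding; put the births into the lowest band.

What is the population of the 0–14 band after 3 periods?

After projecting period 1:
Births: 34000 * 0.441 = 14994
15–29: 25000 * 0.97 = 24250
30–44: 34000 * 0.967 = 32878
45–59: 18500 * 0.966 = 17871
60–74: 62000 * 0.96 = 59520
Giving 14994 / 24250 / 32878 / 17871 / 59520.
After projecting period 2:
Births: 24250 * 0.441 = 10694
15–29: 14994 * 0.97 = 14544
30–44: 24250 * 0.967 = 23450
45–59: 32878 * 0.966 = 31760
60–74: 17871 * 0.96 = 17156
Giving 10694 / 14544 / 23450 / 31760 / 17156.
After projecting period 3:
Births: 14544 * 0.441 = 6414
15–29: 10694 * 0.97 = 10373
30–44: 14544 * 0.967 = 14064
45–59: 23450 * 0.966 = 22653
60–74: 31760 * 0.96 = 30490
Giving 6414 / 10373 / 14064 / 22653 / 30490.

6414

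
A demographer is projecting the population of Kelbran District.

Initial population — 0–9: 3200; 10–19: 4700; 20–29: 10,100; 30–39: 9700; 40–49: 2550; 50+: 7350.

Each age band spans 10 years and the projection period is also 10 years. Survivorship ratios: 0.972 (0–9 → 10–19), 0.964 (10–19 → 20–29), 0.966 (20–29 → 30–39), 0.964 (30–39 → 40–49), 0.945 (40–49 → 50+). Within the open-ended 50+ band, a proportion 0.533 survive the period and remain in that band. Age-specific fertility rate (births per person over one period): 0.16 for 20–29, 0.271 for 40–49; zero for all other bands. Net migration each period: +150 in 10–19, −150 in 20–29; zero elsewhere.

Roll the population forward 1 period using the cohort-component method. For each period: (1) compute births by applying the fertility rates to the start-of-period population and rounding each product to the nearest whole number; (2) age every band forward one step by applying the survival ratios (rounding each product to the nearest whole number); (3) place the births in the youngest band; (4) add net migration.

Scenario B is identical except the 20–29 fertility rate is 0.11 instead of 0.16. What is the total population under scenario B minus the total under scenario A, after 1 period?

-505

Call the bands 1 to 6, youngest first.
After projecting period 1:
Births: 10100 × 0.16 = 1616 ; 2550 × 0.271 = 691 → total 2307
Band 2: 3200 × 0.972 = 3110
Band 3: 4700 × 0.964 = 4531
Band 4: 10100 × 0.966 = 9757
Band 5: 9700 × 0.964 = 9351
Band 6: 2550 × 0.945 + 7350 × 0.533 = 2410 + 3918 = 6328
Net migration: Band 2 + 150 → 3260; Band 3 − 150 → 4381
Giving 2307 / 3260 / 4381 / 9757 / 9351 / 6328.
Scenario A total after 1 period: 35384
Scenario B projection —
After projecting period 1:
Births: 10100 × 0.11 = 1111 ; 2550 × 0.271 = 691 → total 1802
Band 2: 3200 × 0.972 = 3110
Band 3: 4700 × 0.964 = 4531
Band 4: 10100 × 0.966 = 9757
Band 5: 9700 × 0.964 = 9351
Band 6: 2550 × 0.945 + 7350 × 0.533 = 2410 + 3918 = 6328
Net migration: Band 2 + 150 → 3260; Band 3 − 150 → 4381
Giving 1802 / 3260 / 4381 / 9757 / 9351 / 6328.
Scenario B total after 1 period: 34879
Difference B − A = 34879 − 35384 = -505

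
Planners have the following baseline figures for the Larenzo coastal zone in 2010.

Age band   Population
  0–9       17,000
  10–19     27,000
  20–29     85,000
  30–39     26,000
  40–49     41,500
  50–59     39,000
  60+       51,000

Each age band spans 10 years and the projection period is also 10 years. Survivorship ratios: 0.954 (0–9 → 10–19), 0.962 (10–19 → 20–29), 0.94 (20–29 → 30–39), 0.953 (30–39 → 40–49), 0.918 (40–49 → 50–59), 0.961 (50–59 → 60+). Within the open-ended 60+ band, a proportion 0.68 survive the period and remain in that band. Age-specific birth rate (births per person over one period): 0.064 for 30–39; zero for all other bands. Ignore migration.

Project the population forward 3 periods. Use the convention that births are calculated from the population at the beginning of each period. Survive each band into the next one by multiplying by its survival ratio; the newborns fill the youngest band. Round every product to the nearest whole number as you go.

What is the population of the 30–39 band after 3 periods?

Period 1:
Births: 26000 * 0.064 = 1664
10–19: 17000 * 0.954 = 16218
20–29: 27000 * 0.962 = 25974
30–39: 85000 * 0.94 = 79900
40–49: 26000 * 0.953 = 24778
50–59: 41500 * 0.918 = 38097
60+: 39000 * 0.961 + 51000 * 0.68 = 37479 + 34680 = 72159
Population now: 0–9=1664, 10–19=16218, 20–29=25974, 30–39=79900, 40–49=24778, 50–59=38097, 60+=72159
Period 2:
Births: 79900 * 0.064 = 5114
10–19: 1664 * 0.954 = 1587
20–29: 16218 * 0.962 = 15602
30–39: 25974 * 0.94 = 24416
40–49: 79900 * 0.953 = 76145
50–59: 24778 * 0.918 = 22746
60+: 38097 * 0.961 + 72159 * 0.68 = 36611 + 49068 = 85679
Population now: 0–9=5114, 10–19=1587, 20–29=15602, 30–39=24416, 40–49=76145, 50–59=22746, 60+=85679
Period 3:
Births: 24416 * 0.064 = 1563
10–19: 5114 * 0.954 = 4879
20–29: 1587 * 0.962 = 1527
30–39: 15602 * 0.94 = 14666
40–49: 24416 * 0.953 = 23268
50–59: 76145 * 0.918 = 69901
60+: 22746 * 0.961 + 85679 * 0.68 = 21859 + 58262 = 80121
Population now: 0–9=1563, 10–19=4879, 20–29=1527, 30–39=14666, 40–49=23268, 50–59=69901, 60+=80121

14666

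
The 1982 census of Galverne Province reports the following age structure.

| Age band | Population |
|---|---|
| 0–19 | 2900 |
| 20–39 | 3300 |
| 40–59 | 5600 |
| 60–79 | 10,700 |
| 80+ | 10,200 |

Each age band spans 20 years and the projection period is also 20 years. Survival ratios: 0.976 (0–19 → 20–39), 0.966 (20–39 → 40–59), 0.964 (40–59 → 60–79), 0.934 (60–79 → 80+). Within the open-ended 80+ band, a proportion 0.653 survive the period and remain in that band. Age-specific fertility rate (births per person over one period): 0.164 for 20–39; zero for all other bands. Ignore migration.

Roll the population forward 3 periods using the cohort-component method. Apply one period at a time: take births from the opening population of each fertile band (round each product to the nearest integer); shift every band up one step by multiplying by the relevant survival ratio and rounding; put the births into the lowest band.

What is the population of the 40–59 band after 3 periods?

510

Numbering the bands 1..5 from youngest to oldest:
— Period 1 —
Births: 3300 * 0.164 = 541
Band 2: 2900 * 0.976 = 2830
Band 3: 3300 * 0.966 = 3188
Band 4: 5600 * 0.964 = 5398
Band 5: 10700 * 0.934 + 10200 * 0.653 = 9994 + 6661 = 16655
→ [541, 2830, 3188, 5398, 16655]
— Period 2 —
Births: 2830 * 0.164 = 464
Band 2: 541 * 0.976 = 528
Band 3: 2830 * 0.966 = 2734
Band 4: 3188 * 0.964 = 3073
Band 5: 5398 * 0.934 + 16655 * 0.653 = 5042 + 10876 = 15918
→ [464, 528, 2734, 3073, 15918]
— Period 3 —
Births: 528 * 0.164 = 87
Band 2: 464 * 0.976 = 453
Band 3: 528 * 0.966 = 510
Band 4: 2734 * 0.964 = 2636
Band 5: 3073 * 0.934 + 15918 * 0.653 = 2870 + 10394 = 13264
→ [87, 453, 510, 2636, 13264]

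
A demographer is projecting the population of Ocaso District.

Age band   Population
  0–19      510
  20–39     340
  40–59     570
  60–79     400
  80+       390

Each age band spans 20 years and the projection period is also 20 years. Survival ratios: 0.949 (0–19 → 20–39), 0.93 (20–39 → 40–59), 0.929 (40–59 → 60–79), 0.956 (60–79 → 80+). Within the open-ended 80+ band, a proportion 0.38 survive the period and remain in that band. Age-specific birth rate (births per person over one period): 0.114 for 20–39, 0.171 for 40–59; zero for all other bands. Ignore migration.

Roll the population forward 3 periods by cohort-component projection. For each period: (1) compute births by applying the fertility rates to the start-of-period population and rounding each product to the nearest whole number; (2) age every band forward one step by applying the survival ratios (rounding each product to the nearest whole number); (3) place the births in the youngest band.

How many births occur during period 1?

136

Let band 1 be 0–19 through band 5 = 80+.
Period 1.
Births: 340 * 0.114 = 39, 570 * 0.171 = 97 — total 136
Band 2: 510 * 0.949 = 484
Band 3: 340 * 0.93 = 316
Band 4: 570 * 0.929 = 530
Band 5: 400 * 0.956 + 390 * 0.38 = 382 + 148 = 530
End of period: [136, 484, 316, 530, 530]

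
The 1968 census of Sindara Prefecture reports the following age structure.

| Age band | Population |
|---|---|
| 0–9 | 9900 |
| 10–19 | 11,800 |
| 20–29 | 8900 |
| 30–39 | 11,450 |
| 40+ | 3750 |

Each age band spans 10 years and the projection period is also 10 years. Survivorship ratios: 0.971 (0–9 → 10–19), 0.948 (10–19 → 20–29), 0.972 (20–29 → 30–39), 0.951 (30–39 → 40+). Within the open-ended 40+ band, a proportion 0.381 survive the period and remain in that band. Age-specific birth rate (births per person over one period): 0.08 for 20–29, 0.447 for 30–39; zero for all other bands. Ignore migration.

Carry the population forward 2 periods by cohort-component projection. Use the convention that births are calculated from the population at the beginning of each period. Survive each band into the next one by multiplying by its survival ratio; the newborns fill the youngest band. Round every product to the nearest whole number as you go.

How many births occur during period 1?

Period 1.
Births: 8900 × 0.08 = 712, 11450 × 0.447 = 5118 → 5830
10–19: 9900 × 0.971 = 9613
20–29: 11800 × 0.948 = 11186
30–39: 8900 × 0.972 = 8651
40+: 11450 × 0.951 + 3750 × 0.381 = 10889 + 1429 = 12318
→ [5830, 9613, 11186, 8651, 12318]

5830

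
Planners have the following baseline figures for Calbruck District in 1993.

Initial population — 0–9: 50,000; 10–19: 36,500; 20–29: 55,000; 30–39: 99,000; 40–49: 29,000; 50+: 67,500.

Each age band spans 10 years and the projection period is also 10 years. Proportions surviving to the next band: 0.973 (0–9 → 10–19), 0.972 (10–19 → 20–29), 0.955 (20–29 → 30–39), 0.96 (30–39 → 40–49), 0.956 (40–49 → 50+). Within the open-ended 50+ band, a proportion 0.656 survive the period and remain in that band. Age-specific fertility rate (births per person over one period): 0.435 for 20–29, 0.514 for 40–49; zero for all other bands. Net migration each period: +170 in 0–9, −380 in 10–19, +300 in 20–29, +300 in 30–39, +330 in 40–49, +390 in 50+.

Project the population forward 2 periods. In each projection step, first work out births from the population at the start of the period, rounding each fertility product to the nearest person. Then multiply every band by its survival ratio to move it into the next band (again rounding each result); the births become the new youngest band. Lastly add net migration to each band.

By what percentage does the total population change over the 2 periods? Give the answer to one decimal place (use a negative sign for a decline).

11.0

Let group 1 be 0–9 through group 6 = 50+.
— Period 1 —
Births: 55000 × 0.435 = 23925, 29000 × 0.514 = 14906 → total 38831
Group 2: 50000 × 0.973 = 48650
Group 3: 36500 × 0.972 = 35478
Group 4: 55000 × 0.955 = 52525
Group 5: 99000 × 0.96 = 95040
Group 6: 29000 × 0.956 + 67500 × 0.656 = 27724 + 44280 = 72004
Net migration: Group 1 + 170 → 39001; Group 2 − 380 → 48270; Group 3 + 300 → 35778; Group 4 + 300 → 52825; Group 5 + 330 → 95370; Group 6 + 390 → 72394
Giving 39001 / 48270 / 35778 / 52825 / 95370 / 72394.
— Period 2 —
Births: 35778 × 0.435 = 15563, 95370 × 0.514 = 49020 → total 64583
Group 2: 39001 × 0.973 = 37948
Group 3: 48270 × 0.972 = 46918
Group 4: 35778 × 0.955 = 34168
Group 5: 52825 × 0.96 = 50712
Group 6: 95370 × 0.956 + 72394 × 0.656 = 91174 + 47490 = 138664
Net migration: Group 1 + 170 → 64753; Group 2 − 380 → 37568; Group 3 + 300 → 47218; Group 4 + 300 → 34468; Group 5 + 330 → 51042; Group 6 + 390 → 139054
Giving 64753 / 37568 / 47218 / 34468 / 51042 / 139054.
Total: 337000 → 374103; change = 37103; percentage change = 11.0%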